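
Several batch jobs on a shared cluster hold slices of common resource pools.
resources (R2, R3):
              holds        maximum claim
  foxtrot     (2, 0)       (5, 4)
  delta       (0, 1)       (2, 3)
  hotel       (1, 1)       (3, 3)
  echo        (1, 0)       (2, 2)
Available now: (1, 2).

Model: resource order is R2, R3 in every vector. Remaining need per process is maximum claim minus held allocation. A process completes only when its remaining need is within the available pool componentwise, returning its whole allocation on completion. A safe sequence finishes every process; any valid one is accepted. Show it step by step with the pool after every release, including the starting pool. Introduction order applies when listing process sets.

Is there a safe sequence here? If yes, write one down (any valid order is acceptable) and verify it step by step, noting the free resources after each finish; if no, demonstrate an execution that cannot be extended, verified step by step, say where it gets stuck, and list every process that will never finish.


SAFE, for example via the order echo, delta, hotel, foxtrot.
Key observation: the order's first zero-slack moment is echo ((1, 2) needed, (1, 2) free — a requested resource with nothing to spare).
Step-by-step check:
  pool = (1, 2)
  echo needs (1, 2) <= (1, 2) -> finishes; pool += (1, 0) = (2, 2)
  delta needs (2, 2) <= (2, 2) -> finishes; pool += (0, 1) = (2, 3)
  hotel needs (2, 2) <= (2, 3) -> finishes; pool += (1, 1) = (3, 4)
  foxtrot needs (3, 4) <= (3, 4) -> finishes; pool += (2, 0) = (5, 4)


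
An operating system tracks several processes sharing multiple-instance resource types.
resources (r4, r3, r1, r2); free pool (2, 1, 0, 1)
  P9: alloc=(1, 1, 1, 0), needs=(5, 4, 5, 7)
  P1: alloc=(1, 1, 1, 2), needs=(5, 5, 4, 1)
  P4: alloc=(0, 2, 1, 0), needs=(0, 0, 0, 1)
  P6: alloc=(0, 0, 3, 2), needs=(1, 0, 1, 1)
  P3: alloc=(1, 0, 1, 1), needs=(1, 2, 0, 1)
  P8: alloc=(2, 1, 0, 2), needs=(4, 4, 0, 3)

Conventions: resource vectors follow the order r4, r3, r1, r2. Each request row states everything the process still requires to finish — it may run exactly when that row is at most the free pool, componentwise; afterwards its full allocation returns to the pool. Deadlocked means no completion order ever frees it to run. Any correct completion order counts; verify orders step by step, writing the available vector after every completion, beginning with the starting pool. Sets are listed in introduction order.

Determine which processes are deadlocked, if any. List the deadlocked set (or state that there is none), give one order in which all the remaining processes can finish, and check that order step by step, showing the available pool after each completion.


Deadlocked: P9, P1 and P8.
Key observation: r4 is the bottleneck — with P4, P3, P6 done the pool holds (3, 3, 5, 4), short of every remaining need.
One completion order for the rest: P4, P3, P6. Step-by-step check:
  pool = (2, 1, 0, 1)
  P4 needs (0, 0, 0, 1) <= (2, 1, 0, 1) -> finishes; pool += (0, 2, 1, 0) = (2, 3, 1, 1)
  P3 needs (1, 2, 0, 1) <= (2, 3, 1, 1) -> finishes; pool += (1, 0, 1, 1) = (3, 3, 2, 2)
  P6 needs (1, 0, 1, 1) <= (3, 3, 2, 2) -> finishes; pool += (0, 0, 3, 2) = (3, 3, 5, 4)
The stuck group stays short no matter what:
  P9 cannot run: need (5, 4, 5, 7) vs free (3, 3, 5, 4) (insufficient r4, r3 and r2)
  P1 cannot run: need (5, 5, 4, 1) vs free (3, 3, 5, 4) (insufficient r4 and r3)
  P8 cannot run: need (4, 4, 0, 3) vs free (3, 3, 5, 4) (insufficient r4 and r3)


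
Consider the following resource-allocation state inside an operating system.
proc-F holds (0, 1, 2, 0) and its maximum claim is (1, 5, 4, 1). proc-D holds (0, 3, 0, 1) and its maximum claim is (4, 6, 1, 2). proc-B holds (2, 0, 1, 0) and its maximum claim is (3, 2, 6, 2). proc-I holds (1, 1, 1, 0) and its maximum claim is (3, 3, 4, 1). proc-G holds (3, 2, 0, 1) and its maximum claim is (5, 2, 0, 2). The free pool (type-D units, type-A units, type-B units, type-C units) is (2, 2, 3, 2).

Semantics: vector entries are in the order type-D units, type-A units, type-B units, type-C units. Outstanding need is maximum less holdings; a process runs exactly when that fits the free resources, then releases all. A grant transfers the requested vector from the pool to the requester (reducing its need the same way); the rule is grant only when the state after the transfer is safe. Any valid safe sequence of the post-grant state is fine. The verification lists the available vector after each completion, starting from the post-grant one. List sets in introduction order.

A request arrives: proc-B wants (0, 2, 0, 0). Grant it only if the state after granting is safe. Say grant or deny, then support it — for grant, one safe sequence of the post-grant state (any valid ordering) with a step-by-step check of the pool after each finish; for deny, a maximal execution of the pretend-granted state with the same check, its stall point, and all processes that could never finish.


GRANT. The post-grant state is safe; one safe sequence: proc-G, proc-I, proc-D, proc-F, proc-B.
Key observation: the grant leaves (2, 0, 3, 2) free — enough for proc-G, whose release restarts the cascade.
Check on the post-grant state, step by step:
  pool = (2, 0, 3, 2)
  proc-G: need (2, 0, 0, 1) fits (2, 0, 3, 2); releases (3, 2, 0, 1), pool now (5, 2, 3, 3)
  proc-I: need (2, 2, 3, 1) fits (5, 2, 3, 3); releases (1, 1, 1, 0), pool now (6, 3, 4, 3)
  proc-D: need (4, 3, 1, 1) fits (6, 3, 4, 3); releases (0, 3, 0, 1), pool now (6, 6, 4, 4)
  proc-F: need (1, 4, 2, 1) fits (6, 6, 4, 4); releases (0, 1, 2, 0), pool now (6, 7, 6, 4)
  proc-B: need (1, 0, 5, 2) fits (6, 7, 6, 4); releases (2, 2, 1, 0), pool now (8, 9, 7, 4)


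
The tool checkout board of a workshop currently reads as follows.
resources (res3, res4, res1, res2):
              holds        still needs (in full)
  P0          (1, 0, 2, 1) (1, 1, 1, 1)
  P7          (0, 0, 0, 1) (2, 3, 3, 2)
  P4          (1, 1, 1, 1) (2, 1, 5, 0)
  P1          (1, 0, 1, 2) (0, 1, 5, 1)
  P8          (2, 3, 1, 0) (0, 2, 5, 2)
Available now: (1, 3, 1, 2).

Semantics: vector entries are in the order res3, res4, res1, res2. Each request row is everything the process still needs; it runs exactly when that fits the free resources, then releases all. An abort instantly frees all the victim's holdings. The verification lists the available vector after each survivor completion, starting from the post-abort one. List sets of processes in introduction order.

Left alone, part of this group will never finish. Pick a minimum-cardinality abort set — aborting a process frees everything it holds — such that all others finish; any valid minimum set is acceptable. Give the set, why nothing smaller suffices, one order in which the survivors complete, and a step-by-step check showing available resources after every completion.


Minimum abort set: P4 and P1.
Key observation: aborting P4 and P1 returns (2, 1, 2, 3), and P8 — hopeless before — runs at step 2 with the returned capacity in the pool.
No one abort is enough; case by case: P0 alone leaves P4 blocked (short on res1); P7 alone leaves P4 blocked (short on res1); P4 alone leaves P1 blocked (short on res1); P1 alone leaves P4 blocked (short on res1); P8 alone leaves P4 blocked (short on res1).
One survivor order: P0, P8, P7. Check, step by step (post-abort pool first):
  pool = (3, 4, 3, 5)
  P0 needs (1, 1, 1, 1) <= (3, 4, 3, 5) -> finishes; pool += (1, 0, 2, 1) = (4, 4, 5, 6)
  P8 needs (0, 2, 5, 2) <= (4, 4, 5, 6) -> finishes; pool += (2, 3, 1, 0) = (6, 7, 6, 6)
  P7 needs (2, 3, 3, 2) <= (6, 7, 6, 6) -> finishes; pool += (0, 0, 0, 1) = (6, 7, 6, 7)


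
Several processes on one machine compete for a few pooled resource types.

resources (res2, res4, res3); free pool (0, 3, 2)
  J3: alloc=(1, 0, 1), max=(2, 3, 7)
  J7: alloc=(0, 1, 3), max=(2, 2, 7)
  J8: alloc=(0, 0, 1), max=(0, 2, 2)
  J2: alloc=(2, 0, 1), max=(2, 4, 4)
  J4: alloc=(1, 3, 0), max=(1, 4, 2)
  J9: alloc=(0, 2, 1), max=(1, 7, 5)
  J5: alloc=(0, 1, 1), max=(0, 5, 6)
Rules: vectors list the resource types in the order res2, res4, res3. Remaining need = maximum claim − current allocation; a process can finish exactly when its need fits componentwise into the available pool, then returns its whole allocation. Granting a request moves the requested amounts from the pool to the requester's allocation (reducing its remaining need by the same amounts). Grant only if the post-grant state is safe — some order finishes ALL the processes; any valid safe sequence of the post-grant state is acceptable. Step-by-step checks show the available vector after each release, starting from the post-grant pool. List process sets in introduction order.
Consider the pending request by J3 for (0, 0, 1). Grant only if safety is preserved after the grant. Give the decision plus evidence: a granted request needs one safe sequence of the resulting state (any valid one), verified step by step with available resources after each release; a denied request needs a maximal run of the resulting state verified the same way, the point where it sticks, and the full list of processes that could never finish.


DENY. Granting would leave the state unsafe.
Key observation: even finishing J8, J4 leaves just (1, 6, 2) free — too little res3 for any of the remaining processes.
Pretend the grant happened; the run J8, J4 goes as far as possible. Step-by-step check:
  pool = (0, 3, 1)
  run J8 (needs (0, 2, 1), free (0, 3, 1)); after release of (0, 0, 1) the pool is (0, 3, 2)
  run J4 (needs (0, 1, 2), free (0, 3, 2)); after release of (1, 3, 0) the pool is (1, 6, 2)
  blocked: J3 wants (1, 3, 5), pool (1, 6, 2) — not enough res3
  blocked: J7 wants (2, 1, 4), pool (1, 6, 2) — not enough res2 and res3
  blocked: J2 wants (0, 4, 3), pool (1, 6, 2) — not enough res3
  blocked: J9 wants (1, 5, 4), pool (1, 6, 2) — not enough res3
  blocked: J5 wants (0, 4, 5), pool (1, 6, 2) — not enough res3
Post-grant, the permanently blocked set is J3, J7, J2, J9 and J5.


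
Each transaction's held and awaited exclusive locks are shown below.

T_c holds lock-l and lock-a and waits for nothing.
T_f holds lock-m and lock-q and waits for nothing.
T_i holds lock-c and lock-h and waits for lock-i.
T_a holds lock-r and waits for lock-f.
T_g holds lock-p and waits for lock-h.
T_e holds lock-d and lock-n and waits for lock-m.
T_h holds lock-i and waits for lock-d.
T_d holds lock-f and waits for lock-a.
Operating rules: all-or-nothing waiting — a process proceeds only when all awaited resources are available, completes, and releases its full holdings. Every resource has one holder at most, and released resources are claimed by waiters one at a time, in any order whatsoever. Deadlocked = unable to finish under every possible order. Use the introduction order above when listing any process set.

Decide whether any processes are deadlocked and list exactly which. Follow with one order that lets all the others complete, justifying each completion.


The deadlocked set is empty.
Key observation: there is no circular wait here — follow any chain and it reaches a process that is free to run now.
One completion order for the rest: T_f, T_e, T_c, T_h, T_i, T_d, T_g, T_a.
Step-by-step check:
  T_f: no waits; runs immediately, freeing lock-m and lock-q
  run T_e (all its waits — lock-m — are resolved); releases lock-d and lock-n
  T_c: no waits; runs immediately, freeing lock-l and lock-a
  run T_h (all its waits — lock-d — are resolved); releases lock-i
  run T_i (all its waits — lock-i — are resolved); releases lock-c and lock-h
  run T_d (all its waits — lock-a — are resolved); releases lock-f
  run T_g (all its waits — lock-h — are resolved); releases lock-p
  run T_a (all its waits — lock-f — are resolved); releases lock-r


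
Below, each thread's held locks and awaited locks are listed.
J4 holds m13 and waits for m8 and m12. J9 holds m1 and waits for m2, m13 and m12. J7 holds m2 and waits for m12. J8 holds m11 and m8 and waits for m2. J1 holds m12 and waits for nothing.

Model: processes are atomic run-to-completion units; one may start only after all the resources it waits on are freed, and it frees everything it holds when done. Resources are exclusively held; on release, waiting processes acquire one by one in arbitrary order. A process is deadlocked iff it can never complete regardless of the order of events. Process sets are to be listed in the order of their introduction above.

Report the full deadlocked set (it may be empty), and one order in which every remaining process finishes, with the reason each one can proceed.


Nothing here is deadlocked.
Key observation: the waits form no ring: some process can always run, and its releases unblock the others one by one.
The rest can finish in the order J1, J7, J8, J4, J9.
Walking it through:
  J1: no waits; runs immediately, freeing m12
  J7 waits on m12 — all released -> runs and releases m2
  J8 waits on m2 — all released -> runs and releases m11 and m8
  J4 waits on m8 and m12 — all released -> runs and releases m13
  J9 waits on m2, m13 and m12 — all released -> runs and releases m1


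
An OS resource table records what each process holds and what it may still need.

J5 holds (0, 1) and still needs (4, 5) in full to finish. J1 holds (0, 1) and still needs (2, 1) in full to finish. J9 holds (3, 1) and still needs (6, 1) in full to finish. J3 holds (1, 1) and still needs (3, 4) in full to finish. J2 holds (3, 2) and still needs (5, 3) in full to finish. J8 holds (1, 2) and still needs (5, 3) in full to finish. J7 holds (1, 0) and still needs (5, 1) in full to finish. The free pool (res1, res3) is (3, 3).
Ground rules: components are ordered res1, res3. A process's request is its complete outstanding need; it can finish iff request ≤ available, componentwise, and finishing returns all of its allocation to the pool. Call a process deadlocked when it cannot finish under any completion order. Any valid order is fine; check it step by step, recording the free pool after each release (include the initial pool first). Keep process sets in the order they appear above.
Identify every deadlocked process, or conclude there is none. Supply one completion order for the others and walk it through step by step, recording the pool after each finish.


The deadlocked set is J9, J2, J8 and J7.
Key observation: after J1, J3, J5 complete, (4, 6) is the best the pool ever gets, yet each leftover process wants more res1.
One completion order for the rest: J1, J3, J5. Verifying each step:
  pool = (3, 3)
  run J1 (needs (2, 1), free (3, 3)); after release of (0, 1) the pool is (3, 4)
  run J3 (needs (3, 4), free (3, 4)); after release of (1, 1) the pool is (4, 5)
  run J5 (needs (4, 5), free (4, 5)); after release of (0, 1) the pool is (4, 6)
The blocked processes can never fit:
  J9 cannot run: need (6, 1) vs free (4, 6) (insufficient res1)
  J2 cannot run: need (5, 3) vs free (4, 6) (insufficient res1)
  J8 cannot run: need (5, 3) vs free (4, 6) (insufficient res1)
  J7 cannot run: need (5, 1) vs free (4, 6) (insufficient res1)


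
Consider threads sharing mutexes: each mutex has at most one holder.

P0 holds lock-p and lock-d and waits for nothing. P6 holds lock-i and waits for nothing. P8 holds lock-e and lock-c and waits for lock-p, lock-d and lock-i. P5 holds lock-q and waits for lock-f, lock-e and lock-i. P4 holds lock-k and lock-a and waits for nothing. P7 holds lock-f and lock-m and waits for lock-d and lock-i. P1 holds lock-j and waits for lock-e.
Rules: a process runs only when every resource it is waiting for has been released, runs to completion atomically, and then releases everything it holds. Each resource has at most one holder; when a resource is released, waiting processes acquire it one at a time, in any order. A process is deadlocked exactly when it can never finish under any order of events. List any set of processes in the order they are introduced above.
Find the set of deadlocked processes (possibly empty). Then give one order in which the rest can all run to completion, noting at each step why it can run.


Nothing here is deadlocked.
Key observation: although several processes wait, no cycle exists — each chain bottoms out at a free runner.
A valid finishing order for the others: P0, P6, P7, P4, P8, P5, P1.
Step-by-step check:
  P0 waits on nothing -> runs at once and releases lock-p and lock-d
  P6 waits on nothing -> runs at once and releases lock-i
  P7 waits on lock-d and lock-i — all released -> runs and releases lock-f and lock-m
  P4 waits on nothing -> runs at once and releases lock-k and lock-a
  P8 waits on lock-p, lock-d and lock-i — all released -> runs and releases lock-e and lock-c
  P5 waits on lock-f, lock-e and lock-i — all released -> runs and releases lock-q
  P1 waits on lock-e — all released -> runs and releases lock-j


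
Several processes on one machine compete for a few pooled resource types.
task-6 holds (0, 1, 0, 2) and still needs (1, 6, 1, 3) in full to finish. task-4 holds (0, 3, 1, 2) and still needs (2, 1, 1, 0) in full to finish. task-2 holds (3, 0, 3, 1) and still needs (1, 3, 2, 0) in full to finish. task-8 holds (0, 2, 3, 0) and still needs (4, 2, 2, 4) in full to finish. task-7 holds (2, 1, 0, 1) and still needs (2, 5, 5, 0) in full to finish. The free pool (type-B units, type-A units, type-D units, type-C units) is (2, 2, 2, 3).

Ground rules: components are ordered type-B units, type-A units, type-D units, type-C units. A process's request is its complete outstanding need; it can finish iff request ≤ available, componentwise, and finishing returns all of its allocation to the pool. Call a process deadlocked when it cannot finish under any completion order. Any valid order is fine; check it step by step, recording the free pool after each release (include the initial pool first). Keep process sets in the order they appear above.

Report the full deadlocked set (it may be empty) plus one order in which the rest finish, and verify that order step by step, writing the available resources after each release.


Nothing here is deadlocked.
Key observation: task-4 leads a chain of completions in which each release enables another process.
One completion order for the rest: task-4, task-2, task-8, task-7, task-6. Step-by-step check:
  pool = (2, 2, 2, 3)
  task-4 needs (2, 1, 1, 0) <= (2, 2, 2, 3) -> finishes; pool += (0, 3, 1, 2) = (2, 5, 3, 5)
  task-2 needs (1, 3, 2, 0) <= (2, 5, 3, 5) -> finishes; pool += (3, 0, 3, 1) = (5, 5, 6, 6)
  task-8 needs (4, 2, 2, 4) <= (5, 5, 6, 6) -> finishes; pool += (0, 2, 3, 0) = (5, 7, 9, 6)
  task-7 needs (2, 5, 5, 0) <= (5, 7, 9, 6) -> finishes; pool += (2, 1, 0, 1) = (7, 8, 9, 7)
  task-6 needs (1, 6, 1, 3) <= (7, 8, 9, 7) -> finishes; pool += (0, 1, 0, 2) = (7, 9, 9, 9)


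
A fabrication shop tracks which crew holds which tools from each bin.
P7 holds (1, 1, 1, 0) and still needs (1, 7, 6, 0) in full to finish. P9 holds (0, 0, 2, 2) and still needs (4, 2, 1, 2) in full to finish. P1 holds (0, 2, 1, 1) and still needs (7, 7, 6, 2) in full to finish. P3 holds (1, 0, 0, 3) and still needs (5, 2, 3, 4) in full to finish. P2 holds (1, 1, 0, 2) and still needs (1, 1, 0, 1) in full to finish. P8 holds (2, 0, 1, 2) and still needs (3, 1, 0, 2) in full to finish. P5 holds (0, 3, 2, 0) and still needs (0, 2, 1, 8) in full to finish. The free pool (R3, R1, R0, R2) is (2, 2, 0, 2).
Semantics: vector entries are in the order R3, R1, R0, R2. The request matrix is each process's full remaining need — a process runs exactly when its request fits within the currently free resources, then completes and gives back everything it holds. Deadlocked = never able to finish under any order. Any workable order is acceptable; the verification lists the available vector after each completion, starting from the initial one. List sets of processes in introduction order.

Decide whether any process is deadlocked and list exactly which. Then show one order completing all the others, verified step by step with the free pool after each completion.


Deadlocked: P7 and P1.
Key observation: even finishing P2, P8, P9, P5, P3 leaves just (6, 6, 5, 11) free — too little R1 for any of the remaining processes.
A valid finishing order for the others: P2, P8, P9, P5, P3. Step-by-step check:
  pool = (2, 2, 0, 2)
  P2 needs (1, 1, 0, 1) <= (2, 2, 0, 2) -> finishes; pool += (1, 1, 0, 2) = (3, 3, 0, 4)
  P8 needs (3, 1, 0, 2) <= (3, 3, 0, 4) -> finishes; pool += (2, 0, 1, 2) = (5, 3, 1, 6)
  P9 needs (4, 2, 1, 2) <= (5, 3, 1, 6) -> finishes; pool += (0, 0, 2, 2) = (5, 3, 3, 8)
  P5 needs (0, 2, 1, 8) <= (5, 3, 3, 8) -> finishes; pool += (0, 3, 2, 0) = (5, 6, 5, 8)
  P3 needs (5, 2, 3, 4) <= (5, 6, 5, 8) -> finishes; pool += (1, 0, 0, 3) = (6, 6, 5, 11)
None of the blocked processes ever fits:
  blocked: P7 wants (1, 7, 6, 0), pool (6, 6, 5, 11) — not enough R1 and R0
  blocked: P1 wants (7, 7, 6, 2), pool (6, 6, 5, 11) — not enough R3, R1 and R0


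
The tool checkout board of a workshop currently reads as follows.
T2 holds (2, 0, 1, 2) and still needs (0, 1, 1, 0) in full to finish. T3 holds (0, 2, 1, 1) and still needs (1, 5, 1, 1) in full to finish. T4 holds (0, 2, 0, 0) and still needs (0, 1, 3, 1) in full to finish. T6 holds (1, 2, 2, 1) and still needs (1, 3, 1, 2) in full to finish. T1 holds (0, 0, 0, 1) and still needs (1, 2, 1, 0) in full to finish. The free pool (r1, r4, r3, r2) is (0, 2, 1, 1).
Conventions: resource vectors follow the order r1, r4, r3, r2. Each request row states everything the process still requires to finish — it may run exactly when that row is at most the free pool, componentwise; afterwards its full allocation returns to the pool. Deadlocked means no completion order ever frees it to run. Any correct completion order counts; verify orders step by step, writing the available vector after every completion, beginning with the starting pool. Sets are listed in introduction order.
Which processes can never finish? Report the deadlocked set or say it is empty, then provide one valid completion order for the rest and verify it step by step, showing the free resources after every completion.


Deadlocked: T3, T4 and T6.
Key observation: after T2, T1 the pool peaks at (2, 2, 2, 4), and each blocked process is short somewhere: T3 on r4; T4 on r3; T6 on r4.
The rest can finish in the order T2, T1. Walking it through:
  pool = (0, 2, 1, 1)
  run T2 (needs (0, 1, 1, 0), free (0, 2, 1, 1)); after release of (2, 0, 1, 2) the pool is (2, 2, 2, 3)
  run T1 (needs (1, 2, 1, 0), free (2, 2, 2, 3)); after release of (0, 0, 0, 1) the pool is (2, 2, 2, 4)
None of the blocked processes ever fits:
  T3 still needs (1, 5, 1, 1) but only (2, 2, 2, 4) is free — short on r4
  T4 still needs (0, 1, 3, 1) but only (2, 2, 2, 4) is free — short on r3
  T6 still needs (1, 3, 1, 2) but only (2, 2, 2, 4) is free — short on r4


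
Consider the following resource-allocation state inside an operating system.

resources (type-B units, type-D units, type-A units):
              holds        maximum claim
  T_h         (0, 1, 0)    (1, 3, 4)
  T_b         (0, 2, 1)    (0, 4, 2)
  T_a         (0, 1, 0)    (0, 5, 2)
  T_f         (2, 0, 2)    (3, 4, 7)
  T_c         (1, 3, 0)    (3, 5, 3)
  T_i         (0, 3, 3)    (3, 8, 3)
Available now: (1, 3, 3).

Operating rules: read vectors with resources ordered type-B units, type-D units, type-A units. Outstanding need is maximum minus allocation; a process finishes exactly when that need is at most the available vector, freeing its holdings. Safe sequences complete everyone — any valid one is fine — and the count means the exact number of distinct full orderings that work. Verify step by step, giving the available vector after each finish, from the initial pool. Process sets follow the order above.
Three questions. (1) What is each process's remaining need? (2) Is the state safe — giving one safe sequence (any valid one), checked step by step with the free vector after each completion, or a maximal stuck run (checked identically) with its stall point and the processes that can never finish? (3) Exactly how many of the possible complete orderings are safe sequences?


(1) Remaining need (order type-B units, type-D units, type-A units):
  T_h: (1, 2, 4)
  T_b: (0, 2, 1)
  T_a: (0, 4, 2)
  T_f: (1, 4, 5)
  T_c: (2, 2, 3)
  T_i: (3, 5, 0)
(2) The state is UNSAFE.
Key observation: after T_b, T_a, T_h the pool peaks at (1, 7, 4), and each blocked process is short somewhere: T_f on type-A units; T_c on type-B units; T_i on type-B units.
Going as far as possible: T_b, T_a, T_h; after that, nothing fits. Step-by-step check:
  pool = (1, 3, 3)
  T_b needs (0, 2, 1) <= (1, 3, 3) -> finishes; pool += (0, 2, 1) = (1, 5, 4)
  T_a needs (0, 4, 2) <= (1, 5, 4) -> finishes; pool += (0, 1, 0) = (1, 6, 4)
  T_h needs (1, 2, 4) <= (1, 6, 4) -> finishes; pool += (0, 1, 0) = (1, 7, 4)
  T_f still needs (1, 4, 5) but only (1, 7, 4) is free — short on type-A units
  T_c still needs (2, 2, 3) but only (1, 7, 4) is free — short on type-B units
  T_i still needs (3, 5, 0) but only (1, 7, 4) is free — short on type-B units
Never able to finish: T_f, T_c and T_i.
(3) The exact count: 0 of the possible complete orderings are safe sequences.


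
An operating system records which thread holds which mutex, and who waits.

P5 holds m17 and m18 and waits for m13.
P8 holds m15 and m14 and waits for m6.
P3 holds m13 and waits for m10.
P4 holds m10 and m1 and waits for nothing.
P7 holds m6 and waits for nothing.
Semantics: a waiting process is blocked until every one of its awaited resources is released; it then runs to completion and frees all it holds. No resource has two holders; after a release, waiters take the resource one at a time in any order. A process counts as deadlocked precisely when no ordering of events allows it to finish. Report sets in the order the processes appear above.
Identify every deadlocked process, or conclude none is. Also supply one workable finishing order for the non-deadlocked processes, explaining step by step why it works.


Nothing here is deadlocked.
Key observation: no waiting chain loops back on itself — every chain ends at a process that waits on nothing, so everyone eventually runs.
A valid finishing order for the others: P4, P7, P8, P3, P5.
Step-by-step check:
  P4: no waits; runs immediately, freeing m10 and m1
  P7: no waits; runs immediately, freeing m6
  P8: everything it awaited (m6) is free; runs, freeing m15 and m14
  P3: everything it awaited (m10) is free; runs, freeing m13
  P5: everything it awaited (m13) is free; runs, freeing m17 and m18


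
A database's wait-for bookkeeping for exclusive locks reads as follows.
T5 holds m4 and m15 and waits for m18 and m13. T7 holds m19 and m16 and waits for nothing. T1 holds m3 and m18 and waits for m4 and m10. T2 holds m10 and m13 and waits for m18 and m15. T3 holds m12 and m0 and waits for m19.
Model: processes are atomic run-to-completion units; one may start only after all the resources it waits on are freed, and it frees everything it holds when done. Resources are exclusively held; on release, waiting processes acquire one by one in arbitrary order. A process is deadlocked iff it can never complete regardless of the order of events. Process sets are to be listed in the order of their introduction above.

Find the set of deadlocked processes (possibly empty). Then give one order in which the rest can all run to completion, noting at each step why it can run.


Deadlocked: T5, T1 and T2.
Key observation: nobody on the ring T5 -> T1 -> T5 can start until another member finishes, which never happens; T2 is caught in further circular waits.
The rest can finish in the order T7, T3.
Verifying each step:
  run T7 (it waits on nothing); releases m19 and m16
  T3 waits on m19 — all released -> runs and releases m12 and m0


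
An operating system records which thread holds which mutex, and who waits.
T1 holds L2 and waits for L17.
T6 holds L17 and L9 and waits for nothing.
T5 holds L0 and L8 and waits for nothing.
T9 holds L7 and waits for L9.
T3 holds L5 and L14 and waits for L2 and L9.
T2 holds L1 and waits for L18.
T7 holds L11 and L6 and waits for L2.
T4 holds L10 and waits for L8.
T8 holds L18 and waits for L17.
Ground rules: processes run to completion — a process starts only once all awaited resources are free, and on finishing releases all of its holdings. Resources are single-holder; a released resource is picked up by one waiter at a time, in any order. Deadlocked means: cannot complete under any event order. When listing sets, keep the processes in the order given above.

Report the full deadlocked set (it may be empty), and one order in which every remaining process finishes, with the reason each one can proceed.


The deadlocked set is empty.
Key observation: the waits form no ring: some process can always run, and its releases unblock the others one by one.
The rest can finish in the order T6, T9, T1, T7, T8, T3, T2, T5, T4.
Step-by-step check:
  T6 waits on nothing -> runs at once and releases L17 and L9
  T9 waits on L9 — all released -> runs and releases L7
  T1 waits on L17 — all released -> runs and releases L2
  T7 waits on L2 — all released -> runs and releases L11 and L6
  T8 waits on L17 — all released -> runs and releases L18
  T3 waits on L2 and L9 — all released -> runs and releases L5 and L14
  T2 waits on L18 — all released -> runs and releases L1
  T5 waits on nothing -> runs at once and releases L0 and L8
  T4 waits on L8 — all released -> runs and releases L10


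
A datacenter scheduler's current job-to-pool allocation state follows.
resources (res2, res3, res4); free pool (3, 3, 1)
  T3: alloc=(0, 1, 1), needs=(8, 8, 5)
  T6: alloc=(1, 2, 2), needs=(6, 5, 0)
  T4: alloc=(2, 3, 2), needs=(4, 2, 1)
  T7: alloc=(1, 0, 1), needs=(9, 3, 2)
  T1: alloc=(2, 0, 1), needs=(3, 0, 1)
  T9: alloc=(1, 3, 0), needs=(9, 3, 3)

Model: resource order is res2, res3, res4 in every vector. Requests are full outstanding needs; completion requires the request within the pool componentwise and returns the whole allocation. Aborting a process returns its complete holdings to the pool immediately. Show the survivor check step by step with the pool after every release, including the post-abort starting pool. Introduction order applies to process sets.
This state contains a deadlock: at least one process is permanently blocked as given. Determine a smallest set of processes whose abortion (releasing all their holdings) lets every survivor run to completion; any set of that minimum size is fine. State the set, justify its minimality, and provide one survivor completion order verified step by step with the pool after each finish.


The answer: abort T9.
Key observation: T7 could never have finished before the abort; with (1, 3, 0) returned by T9, it fits at step 5.
Minimality: the empty abort set fails — the state is deadlocked as it stands.
Survivors finish in the order: T1, T6, T4, T3, T7. Step-by-step check (pool after the aborts first):
  pool = (4, 6, 1)
  run T1 (needs (3, 0, 1), free (4, 6, 1)); after release of (2, 0, 1) the pool is (6, 6, 2)
  run T6 (needs (6, 5, 0), free (6, 6, 2)); after release of (1, 2, 2) the pool is (7, 8, 4)
  run T4 (needs (4, 2, 1), free (7, 8, 4)); after release of (2, 3, 2) the pool is (9, 11, 6)
  run T3 (needs (8, 8, 5), free (9, 11, 6)); after release of (0, 1, 1) the pool is (9, 12, 7)
  run T7 (needs (9, 3, 2), free (9, 12, 7)); after release of (1, 0, 1) the pool is (10, 12, 8)


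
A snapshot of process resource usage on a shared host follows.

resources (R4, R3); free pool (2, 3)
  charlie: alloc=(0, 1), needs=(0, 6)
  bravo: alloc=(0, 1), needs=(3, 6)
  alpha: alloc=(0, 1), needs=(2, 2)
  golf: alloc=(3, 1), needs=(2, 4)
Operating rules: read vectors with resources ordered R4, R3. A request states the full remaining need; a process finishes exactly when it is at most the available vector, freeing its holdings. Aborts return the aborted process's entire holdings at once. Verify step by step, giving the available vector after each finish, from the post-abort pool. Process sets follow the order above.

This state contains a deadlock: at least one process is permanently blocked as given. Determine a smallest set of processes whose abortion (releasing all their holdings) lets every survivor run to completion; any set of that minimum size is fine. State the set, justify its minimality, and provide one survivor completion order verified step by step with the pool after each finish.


The answer: abort charlie.
Key observation: bravo could never have finished before the abort; with (0, 1) returned by charlie, it fits at step 3.
Minimality: the empty abort set fails — the state is deadlocked as it stands.
One survivor order: alpha, golf, bravo. Walking it through (post-abort pool first):
  pool = (2, 4)
  alpha: need (2, 2) fits (2, 4); releases (0, 1), pool now (2, 5)
  golf: need (2, 4) fits (2, 5); releases (3, 1), pool now (5, 6)
  bravo: need (3, 6) fits (5, 6); releases (0, 1), pool now (5, 7)


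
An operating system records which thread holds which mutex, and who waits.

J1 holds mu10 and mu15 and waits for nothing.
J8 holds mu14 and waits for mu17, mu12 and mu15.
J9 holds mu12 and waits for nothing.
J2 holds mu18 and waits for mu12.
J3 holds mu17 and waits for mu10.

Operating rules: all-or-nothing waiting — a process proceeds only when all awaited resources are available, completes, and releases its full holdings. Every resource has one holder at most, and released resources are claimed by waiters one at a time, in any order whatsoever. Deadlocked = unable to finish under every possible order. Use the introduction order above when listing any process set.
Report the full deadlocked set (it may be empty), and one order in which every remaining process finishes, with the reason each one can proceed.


Nothing here is deadlocked.
Key observation: no waiting chain loops back on itself — every chain ends at a process that waits on nothing, so everyone eventually runs.
The rest can finish in the order J1, J9, J2, J3, J8.
Verifying each step:
  J1 waits on nothing -> runs at once and releases mu10 and mu15
  J9 waits on nothing -> runs at once and releases mu12
  run J2 (all its waits — mu12 — are resolved); releases mu18
  run J3 (all its waits — mu10 — are resolved); releases mu17
  run J8 (all its waits — mu17, mu12 and mu15 — are resolved); releases mu14


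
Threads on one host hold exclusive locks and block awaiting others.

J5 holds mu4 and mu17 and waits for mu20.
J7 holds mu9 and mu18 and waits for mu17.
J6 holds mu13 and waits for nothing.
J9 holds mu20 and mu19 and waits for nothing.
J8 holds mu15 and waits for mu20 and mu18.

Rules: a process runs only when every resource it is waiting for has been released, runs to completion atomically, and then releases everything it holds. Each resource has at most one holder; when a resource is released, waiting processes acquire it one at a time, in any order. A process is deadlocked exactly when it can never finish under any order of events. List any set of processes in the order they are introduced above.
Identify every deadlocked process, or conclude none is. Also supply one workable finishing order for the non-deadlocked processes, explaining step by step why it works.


The deadlocked set is empty.
Key observation: the wait graph is acyclic; completion cascades from the unblocked processes through everyone else.
One completion order for the rest: J6, J9, J5, J7, J8.
Check, step by step:
  J6 waits on nothing -> runs at once and releases mu13
  J9 waits on nothing -> runs at once and releases mu20 and mu19
  run J5 (all its waits — mu20 — are resolved); releases mu4 and mu17
  run J7 (all its waits — mu17 — are resolved); releases mu9 and mu18
  run J8 (all its waits — mu20 and mu18 — are resolved); releases mu15


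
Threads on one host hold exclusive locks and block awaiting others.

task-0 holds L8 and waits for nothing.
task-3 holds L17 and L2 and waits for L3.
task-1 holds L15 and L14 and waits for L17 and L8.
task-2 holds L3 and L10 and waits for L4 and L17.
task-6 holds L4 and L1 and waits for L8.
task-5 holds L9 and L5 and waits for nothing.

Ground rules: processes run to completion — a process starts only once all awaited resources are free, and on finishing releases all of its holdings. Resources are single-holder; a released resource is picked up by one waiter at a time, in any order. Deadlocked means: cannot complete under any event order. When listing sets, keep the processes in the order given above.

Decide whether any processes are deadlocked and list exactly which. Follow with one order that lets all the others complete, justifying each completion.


Deadlocked: task-3, task-1 and task-2.
Key observation: the waits loop around task-3 -> task-2 -> task-3 with no way out; task-1 waits into the deadlock from upstream.
One completion order for the rest: task-0, task-6, task-5.
Walking it through:
  task-0: no waits; runs immediately, freeing L8
  task-6: everything it awaited (L8) is free; runs, freeing L4 and L1
  task-5: no waits; runs immediately, freeing L9 and L5


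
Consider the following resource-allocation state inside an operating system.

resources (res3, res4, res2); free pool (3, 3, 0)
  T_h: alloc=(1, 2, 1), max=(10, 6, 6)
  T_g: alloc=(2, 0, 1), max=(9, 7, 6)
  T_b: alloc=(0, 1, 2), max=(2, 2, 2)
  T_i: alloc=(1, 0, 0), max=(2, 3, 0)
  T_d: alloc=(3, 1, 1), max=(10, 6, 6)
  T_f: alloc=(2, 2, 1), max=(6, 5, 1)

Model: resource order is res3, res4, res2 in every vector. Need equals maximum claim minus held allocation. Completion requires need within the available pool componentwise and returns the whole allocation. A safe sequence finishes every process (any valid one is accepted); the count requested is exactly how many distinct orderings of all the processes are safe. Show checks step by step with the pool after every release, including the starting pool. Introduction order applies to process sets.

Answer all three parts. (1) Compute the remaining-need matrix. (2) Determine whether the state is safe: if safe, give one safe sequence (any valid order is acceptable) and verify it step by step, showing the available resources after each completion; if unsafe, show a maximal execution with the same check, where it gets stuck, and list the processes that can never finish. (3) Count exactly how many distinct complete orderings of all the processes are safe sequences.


(1) Need matrix, components ordered res3, res4, res2:
  T_h: (9, 4, 5)
  T_g: (7, 7, 5)
  T_b: (2, 1, 0)
  T_i: (1, 3, 0)
  T_d: (7, 5, 5)
  T_f: (4, 3, 0)
(2) The state is UNSAFE.
Key observation: the wall is res3: completing T_b, T_i, T_f brings the pool only to (6, 6, 3), and all the rest need more.
The run T_b, T_i, T_f cannot be extended any further. Verifying each step:
  pool = (3, 3, 0)
  run T_b (needs (2, 1, 0), free (3, 3, 0)); after release of (0, 1, 2) the pool is (3, 4, 2)
  run T_i (needs (1, 3, 0), free (3, 4, 2)); after release of (1, 0, 0) the pool is (4, 4, 2)
  run T_f (needs (4, 3, 0), free (4, 4, 2)); after release of (2, 2, 1) the pool is (6, 6, 3)
  T_h cannot run: need (9, 4, 5) vs free (6, 6, 3) (insufficient res3 and res2)
  T_g cannot run: need (7, 7, 5) vs free (6, 6, 3) (insufficient res3, res4 and res2)
  T_d cannot run: need (7, 5, 5) vs free (6, 6, 3) (insufficient res3 and res2)
Processes that can never finish: T_h, T_g and T_d.
(3) Precisely 0 of the possible complete orderings are safe sequences.


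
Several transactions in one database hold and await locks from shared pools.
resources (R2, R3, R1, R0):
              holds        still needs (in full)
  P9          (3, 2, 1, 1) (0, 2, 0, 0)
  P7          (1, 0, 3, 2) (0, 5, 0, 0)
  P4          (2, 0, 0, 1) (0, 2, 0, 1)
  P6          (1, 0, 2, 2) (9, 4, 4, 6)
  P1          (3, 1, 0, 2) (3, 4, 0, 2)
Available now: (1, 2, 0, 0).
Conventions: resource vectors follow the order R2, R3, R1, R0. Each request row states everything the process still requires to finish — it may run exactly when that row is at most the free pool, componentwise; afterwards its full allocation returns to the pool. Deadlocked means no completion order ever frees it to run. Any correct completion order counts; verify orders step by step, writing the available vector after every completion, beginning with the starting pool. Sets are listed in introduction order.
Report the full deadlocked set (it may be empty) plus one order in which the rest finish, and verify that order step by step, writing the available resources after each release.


The deadlocked set is empty.
Key observation: beginning at P9, releases accumulate fast enough that every process eventually fits.
One completion order for the rest: P9, P4, P1, P7, P6. Walking it through:
  pool = (1, 2, 0, 0)
  P9 needs (0, 2, 0, 0) <= (1, 2, 0, 0) -> finishes; pool += (3, 2, 1, 1) = (4, 4, 1, 1)
  P4 needs (0, 2, 0, 1) <= (4, 4, 1, 1) -> finishes; pool += (2, 0, 0, 1) = (6, 4, 1, 2)
  P1 needs (3, 4, 0, 2) <= (6, 4, 1, 2) -> finishes; pool += (3, 1, 0, 2) = (9, 5, 1, 4)
  P7 needs (0, 5, 0, 0) <= (9, 5, 1, 4) -> finishes; pool += (1, 0, 3, 2) = (10, 5, 4, 6)
  P6 needs (9, 4, 4, 6) <= (10, 5, 4, 6) -> finishes; pool += (1, 0, 2, 2) = (11, 5, 6, 8)
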